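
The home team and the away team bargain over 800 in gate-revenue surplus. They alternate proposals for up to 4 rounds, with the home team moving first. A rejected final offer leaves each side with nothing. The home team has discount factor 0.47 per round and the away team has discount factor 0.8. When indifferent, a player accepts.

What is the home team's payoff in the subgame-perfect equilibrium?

Round 4 (the away team proposes): rejection yields 0 for the home team; the away team offers 0 and keeps 800.
Round 3 (the home team proposes): the away team can get 800 next round, worth 0.8 × 800 = 640 now, so the home team offers 640, keeping 160.
Round 2 (the away team proposes): the home team can get 160 next round, worth 0.47 × 160 = 75.2 now, so the away team offers 75.2, keeping 724.8.
Round 1 (the home team proposes): the away team can get 724.8 next round, worth 0.8 × 724.8 = 579.84 now; the home team offers that and keeps 220.16.

220.16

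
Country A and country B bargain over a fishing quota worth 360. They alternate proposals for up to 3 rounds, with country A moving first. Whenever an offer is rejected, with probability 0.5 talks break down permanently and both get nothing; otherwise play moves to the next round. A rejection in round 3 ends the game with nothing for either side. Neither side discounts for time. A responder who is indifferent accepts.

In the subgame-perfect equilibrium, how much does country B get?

90

Round 3 (country A proposes): country B will accept anything ≥ 0, so country A offers 0 and keeps 360.
Round 2 (country B proposes): rejecting gives country A an expected 0.5 × 360 = 180; country B offers that and keeps 180.
Round 1 (country A proposes): rejecting gives country B an expected 0.5 × 180 = 90. Country A offers 90 and keeps 360 − 90 = 270.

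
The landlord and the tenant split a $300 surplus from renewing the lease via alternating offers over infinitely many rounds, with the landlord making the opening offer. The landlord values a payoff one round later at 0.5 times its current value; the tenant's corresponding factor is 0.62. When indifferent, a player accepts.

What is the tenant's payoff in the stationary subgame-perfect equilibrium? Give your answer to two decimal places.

134.78

Let x be the landlord's share when the landlord proposes and y be the tenant's share when the tenant proposes.
The tenant accepts iff offered ≥ 0.62·y, so x = 300 − 0.62y. Symmetrically y = 300 − 0.5x.
Substituting: x = 300 − 0.62(300 − 0.5x), giving x(1 − 0.5·0.62) = 300(1 − 0.62).
So x = 300 × 0.38 / 0.69 ≈ 165.2174, and the tenant receives 300 − x ≈ 134.7826.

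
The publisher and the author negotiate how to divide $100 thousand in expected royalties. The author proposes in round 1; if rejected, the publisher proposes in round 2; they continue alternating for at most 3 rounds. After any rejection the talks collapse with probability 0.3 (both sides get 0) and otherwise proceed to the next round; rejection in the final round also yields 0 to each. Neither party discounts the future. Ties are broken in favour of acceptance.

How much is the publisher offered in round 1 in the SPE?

21

Round 3 (the author proposes): rejection yields 0 for the publisher; the author offers 0 and keeps 100.
Round 2 (the publisher proposes): rejecting gives the author an expected 0.7 × 100 = 70. The publisher offers 70 and keeps 100 − 70 = 30.
Round 1 (the author proposes): rejecting gives the publisher an expected 0.7 × 30 = 21. The author offers 21 and keeps 100 − 21 = 79.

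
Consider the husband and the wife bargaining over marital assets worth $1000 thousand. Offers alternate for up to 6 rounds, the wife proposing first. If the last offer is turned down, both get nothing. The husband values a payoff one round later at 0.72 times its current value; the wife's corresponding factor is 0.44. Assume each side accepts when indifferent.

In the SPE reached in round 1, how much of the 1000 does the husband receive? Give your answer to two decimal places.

603.19

By backward induction:
Round 6 (the husband proposes): rejection yields 0 for the wife; the husband offers 0 and keeps 1000.
Round 5 (the wife proposes): the husband can get 1000 next round, worth 0.72 × 1000 = 720 now. The wife offers 720 and keeps 1000 − 720 = 280.
Round 4 (the husband proposes): the wife can get 280 next round, worth 0.44 × 280 = 123.2 now. The husband offers 123.2 and keeps 1000 − 123.2 = 876.8.
Round 3 (the wife proposes): the husband can get 876.8 next round, worth 0.72 × 876.8 = 631.296 now; the wife offers that and keeps 368.704.
Round 2 (the husband proposes): the wife can get 368.704 next round, worth 0.44 × 368.704 = 162.22976 now. The husband offers 162.22976 and keeps 1000 − 162.22976 = 837.77024.
Round 1 (the wife proposes): the husband can get 837.77024 next round, worth 0.72 × 837.77024 = 603.1945728 now, so the wife offers 603.1945728, keeping 396.8054272.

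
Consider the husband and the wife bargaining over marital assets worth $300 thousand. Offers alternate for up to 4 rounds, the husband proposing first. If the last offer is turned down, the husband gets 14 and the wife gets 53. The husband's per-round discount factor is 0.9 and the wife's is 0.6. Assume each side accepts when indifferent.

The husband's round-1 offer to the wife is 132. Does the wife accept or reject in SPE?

Round 4 (the wife proposes): the husband gets 14 if talks fail, so the wife offers 14 and keeps 286.
Round 3 (the husband proposes): the wife can get 286 next round, worth 0.6 × 286 = 171.6 now, so the husband offers 171.6, keeping 128.4.
Round 2 (the wife proposes): the husband can get 128.4 next round, worth 0.9 × 128.4 = 115.56 now; the wife offers that and keeps 184.44.
So by rejecting in round 1, the wife gets 184.44 next round, worth 0.6 × 184.44 = 110.664 now.
Offer 132 ≥ 110.664, so the wife accepts.

Accept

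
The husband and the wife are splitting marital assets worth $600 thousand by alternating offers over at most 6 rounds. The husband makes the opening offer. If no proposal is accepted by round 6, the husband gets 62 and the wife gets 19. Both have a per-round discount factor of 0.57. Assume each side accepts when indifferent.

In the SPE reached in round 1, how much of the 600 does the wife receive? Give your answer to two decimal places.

Work backward from the last round.
Round 6 (the wife proposes): the husband gets 62 if talks fail, so the wife offers 62 and keeps 538.
Round 5 (the husband proposes): the wife can get 538 next round, worth 0.57 × 538 = 306.66 now; the husband offers that and keeps 293.34.
Round 4 (the wife proposes): the husband can get 293.34 next round, worth 0.57 × 293.34 = 167.2038 now, so the wife offers 167.2038, keeping 432.7962.
Round 3 (the husband proposes): the wife can get 432.7962 next round, worth 0.57 × 432.7962 = 246.693834 now, so the husband offers 246.693834, keeping 353.306166.
Round 2 (the wife proposes): the husband can get 353.306166 next round, worth 0.57 × 353.306166 = 201.38451462 now; the wife offers that and keeps 398.61548538.
Round 1 (the husband proposes): the wife can get 398.61548538 next round, worth 0.57 × 398.61548538 = 227.2108266666 now, so the husband offers 227.2108266666, keeping 372.7891733334.

227.21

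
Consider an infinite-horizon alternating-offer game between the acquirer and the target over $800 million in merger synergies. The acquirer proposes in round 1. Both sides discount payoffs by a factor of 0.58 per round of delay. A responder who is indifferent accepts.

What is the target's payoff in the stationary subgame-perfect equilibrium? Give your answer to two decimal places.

293.67

When the acquirer proposes, the target accepts any offer worth at least 0.58 times what the target would get by proposing next round; and vice versa.
This gives x = 800 − 0.58y and y = 800 − 0.58x, where x and y are each side's share when it proposes.
Hence (1 − 0.58·0.58)x = 800(1 − 0.58), i.e. 0.6636·x = 336.
x ≈ 506.3291; the target's share is 800 − x ≈ 293.6709.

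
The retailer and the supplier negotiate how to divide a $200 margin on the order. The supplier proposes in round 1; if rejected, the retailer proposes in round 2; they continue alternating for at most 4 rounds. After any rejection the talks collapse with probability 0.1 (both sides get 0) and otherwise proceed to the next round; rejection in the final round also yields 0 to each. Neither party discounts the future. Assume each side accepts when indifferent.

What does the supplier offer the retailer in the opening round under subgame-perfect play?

163.8

Round 4 (the retailer proposes): rejection yields 0 for the supplier; the retailer offers 0 and keeps 200.
Round 3 (the supplier proposes): rejecting gives the retailer an expected 0.9 × 200 = 180; the supplier offers that and keeps 20.
Round 2 (the retailer proposes): rejecting gives the supplier an expected 0.9 × 20 = 18; the retailer offers that and keeps 182.
Round 1 (the supplier proposes): rejecting gives the retailer an expected 0.9 × 182 = 163.8. The supplier offers 163.8 and keeps 200 − 163.8 = 36.2.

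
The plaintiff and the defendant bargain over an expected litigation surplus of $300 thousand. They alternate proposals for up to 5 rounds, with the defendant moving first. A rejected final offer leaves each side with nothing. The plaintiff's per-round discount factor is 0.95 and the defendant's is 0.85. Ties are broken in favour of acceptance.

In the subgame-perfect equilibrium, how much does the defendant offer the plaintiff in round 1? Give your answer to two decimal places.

77.27

Round 5 (the defendant proposes): rejection yields 0 for the plaintiff; the defendant offers 0 and keeps 300.
Round 4 (the plaintiff proposes): the defendant can get 300 next round, worth 0.85 × 300 = 255 now. The plaintiff offers 255 and keeps 300 − 255 = 45.
Round 3 (the defendant proposes): the plaintiff can get 45 next round, worth 0.95 × 45 = 42.75 now. The defendant offers 42.75 and keeps 300 − 42.75 = 257.25.
Round 2 (the plaintiff proposes): the defendant can get 257.25 next round, worth 0.85 × 257.25 = 218.6625 now; the plaintiff offers that and keeps 81.3375.
Round 1 (the defendant proposes): the plaintiff can get 81.3375 next round, worth 0.95 × 81.3375 = 77.270625 now; the defendant offers that and keeps 222.729375.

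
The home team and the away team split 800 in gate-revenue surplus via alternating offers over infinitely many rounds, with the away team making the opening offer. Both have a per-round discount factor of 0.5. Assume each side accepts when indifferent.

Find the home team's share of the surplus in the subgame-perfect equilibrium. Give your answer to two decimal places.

266.67

In a stationary SPE each proposer offers the other exactly their discounted continuation value.
If the away team keeps x when proposing and the home team keeps y when proposing, then x = 800 − 0.5y and y = 800 − 0.5x.
Solving: x = 800(1 − 0.5) / (1 − 0.5·0.5) = 400 / 0.75 ≈ 533.3333.
The home team gets 800 − 533.3333 ≈ 266.6667.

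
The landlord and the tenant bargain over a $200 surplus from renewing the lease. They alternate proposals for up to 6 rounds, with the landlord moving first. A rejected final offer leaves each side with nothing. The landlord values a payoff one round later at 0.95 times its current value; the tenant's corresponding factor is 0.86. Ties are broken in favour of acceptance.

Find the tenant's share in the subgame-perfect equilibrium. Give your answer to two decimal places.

Work backward from the last round.
Round 6 (the tenant proposes): rejection yields 0 for the landlord; the tenant offers 0 and keeps 200.
Round 5 (the landlord proposes): the tenant can get 200 next round, worth 0.86 × 200 = 172 now. The landlord offers 172 and keeps 200 − 172 = 28.
Round 4 (the tenant proposes): the landlord can get 28 next round, worth 0.95 × 28 = 26.6 now; the tenant offers that and keeps 173.4.
Round 3 (the landlord proposes): the tenant can get 173.4 next round, worth 0.86 × 173.4 = 149.124 now; the landlord offers that and keeps 50.876.
Round 2 (the tenant proposes): the landlord can get 50.876 next round, worth 0.95 × 50.876 = 48.3322 now, so the tenant offers 48.3322, keeping 151.6678.
Round 1 (the landlord proposes): the tenant can get 151.6678 next round, worth 0.86 × 151.6678 = 130.434308 now; the landlord offers that and keeps 69.565692.

130.43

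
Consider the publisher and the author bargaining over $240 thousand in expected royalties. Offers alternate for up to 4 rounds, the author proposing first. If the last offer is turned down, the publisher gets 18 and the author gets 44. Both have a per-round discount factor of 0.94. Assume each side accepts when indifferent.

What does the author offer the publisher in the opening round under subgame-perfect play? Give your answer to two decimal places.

Round 4 (the publisher proposes): the author gets 44 if talks fail, so the publisher offers 44 and keeps 196.
Round 3 (the author proposes): the publisher can get 196 next round, worth 0.94 × 196 = 184.24 now. The author offers 184.24 and keeps 240 − 184.24 = 55.76.
Round 2 (the publisher proposes): the author can get 55.76 next round, worth 0.94 × 55.76 = 52.4144 now. The publisher offers 52.4144 and keeps 240 − 52.4144 = 187.5856.
Round 1 (the author proposes): the publisher can get 187.5856 next round, worth 0.94 × 187.5856 = 176.330464 now; the author offers that and keeps 63.669536.

176.33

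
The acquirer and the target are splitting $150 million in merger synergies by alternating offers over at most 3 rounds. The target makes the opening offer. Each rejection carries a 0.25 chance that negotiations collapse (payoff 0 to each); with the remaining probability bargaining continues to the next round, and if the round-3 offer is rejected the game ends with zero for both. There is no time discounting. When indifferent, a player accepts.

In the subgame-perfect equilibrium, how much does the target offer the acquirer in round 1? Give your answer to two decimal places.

Round 3 (the target proposes): the acquirer will accept anything ≥ 0, so the target offers 0 and keeps 150.
Round 2 (the acquirer proposes): rejecting gives the target an expected 0.75 × 150 = 112.5; the acquirer offers that and keeps 37.5.
Round 1 (the target proposes): rejecting gives the acquirer an expected 0.75 × 37.5 = 28.125. The target offers 28.125 and keeps 150 − 28.125 = 121.875.

28.13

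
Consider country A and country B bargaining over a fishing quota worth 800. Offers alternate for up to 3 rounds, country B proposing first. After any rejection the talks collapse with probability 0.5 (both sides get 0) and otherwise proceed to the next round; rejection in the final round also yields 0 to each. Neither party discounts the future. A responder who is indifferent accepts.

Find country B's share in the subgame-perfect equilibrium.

Round 3 (country B proposes): country A will accept anything ≥ 0, so country B offers 0 and keeps 800.
Round 2 (country A proposes): rejecting gives country B an expected 0.5 × 800 = 400; country A offers that and keeps 400.
Round 1 (country B proposes): rejecting gives country A an expected 0.5 × 400 = 200, so country B offers 200, keeping 600.

600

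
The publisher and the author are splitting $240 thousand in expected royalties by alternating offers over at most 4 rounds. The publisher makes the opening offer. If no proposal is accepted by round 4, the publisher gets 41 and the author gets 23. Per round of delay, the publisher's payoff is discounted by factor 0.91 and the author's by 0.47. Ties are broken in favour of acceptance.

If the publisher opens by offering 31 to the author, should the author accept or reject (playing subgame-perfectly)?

Reject

Round 4 (the author proposes): the publisher gets 41 if talks fail, so the author offers 41 and keeps 199.
Round 3 (the publisher proposes): the author can get 199 next round, worth 0.47 × 199 = 93.53 now; the publisher offers that and keeps 146.47.
Round 2 (the author proposes): the publisher can get 146.47 next round, worth 0.91 × 146.47 = 133.2877 now; the author offers that and keeps 106.7123.
So by rejecting in round 1, the author gets 106.7123 next round, worth 0.47 × 106.7123 = 50.154781 now.
Offer 31 < 50.154781, so the author rejects.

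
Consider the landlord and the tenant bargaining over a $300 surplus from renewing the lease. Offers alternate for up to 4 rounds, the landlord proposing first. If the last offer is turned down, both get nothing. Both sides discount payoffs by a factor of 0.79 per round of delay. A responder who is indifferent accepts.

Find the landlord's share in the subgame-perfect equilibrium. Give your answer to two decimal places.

By backward induction:
Round 4 (the tenant proposes): rejection yields 0 for the landlord; the tenant offers 0 and keeps 300.
Round 3 (the landlord proposes): the tenant can get 300 next round, worth 0.79 × 300 = 237 now, so the landlord offers 237, keeping 63.
Round 2 (the tenant proposes): the landlord can get 63 next round, worth 0.79 × 63 = 49.77 now. The tenant offers 49.77 and keeps 300 − 49.77 = 250.23.
Round 1 (the landlord proposes): the tenant can get 250.23 next round, worth 0.79 × 250.23 = 197.6817 now; the landlord offers that and keeps 102.3183.

102.32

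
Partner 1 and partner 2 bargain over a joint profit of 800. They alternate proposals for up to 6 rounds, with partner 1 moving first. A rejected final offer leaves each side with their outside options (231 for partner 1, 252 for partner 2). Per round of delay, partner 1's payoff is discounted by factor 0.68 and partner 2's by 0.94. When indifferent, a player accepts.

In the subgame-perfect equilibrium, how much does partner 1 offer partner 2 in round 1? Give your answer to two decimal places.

612.99

Round 6 (partner 2 proposes): partner 1 gets 231 if talks fail, so partner 2 offers 231 and keeps 569.
Round 5 (partner 1 proposes): partner 2 can get 569 next round, worth 0.94 × 569 = 534.86 now; partner 1 offers that and keeps 265.14.
Round 4 (partner 2 proposes): partner 1 can get 265.14 next round, worth 0.68 × 265.14 = 180.2952 now, so partner 2 offers 180.2952, keeping 619.7048.
Round 3 (partner 1 proposes): partner 2 can get 619.7048 next round, worth 0.94 × 619.7048 = 582.522512 now; partner 1 offers that and keeps 217.477488.
Round 2 (partner 2 proposes): partner 1 can get 217.477488 next round, worth 0.68 × 217.477488 = 147.88469184 now. Partner 2 offers 147.88469184 and keeps 800 − 147.88469184 = 652.11530816.
Round 1 (partner 1 proposes): partner 2 can get 652.11530816 next round, worth 0.94 × 652.11530816 = 612.9883896704 now. Partner 1 offers 612.9883896704 and keeps 800 − 612.9883896704 = 187.0116103296.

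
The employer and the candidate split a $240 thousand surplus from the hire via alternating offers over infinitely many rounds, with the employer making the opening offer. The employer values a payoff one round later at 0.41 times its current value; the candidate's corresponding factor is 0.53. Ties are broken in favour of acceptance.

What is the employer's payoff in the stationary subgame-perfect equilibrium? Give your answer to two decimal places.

144.12

When the employer proposes, the candidate accepts any offer worth at least 0.53 times what the candidate would get by proposing next round; and vice versa.
This gives x = 240 − 0.53y and y = 240 − 0.41x, where x and y are each side's share when it proposes.
Hence (1 − 0.53·0.41)x = 240(1 − 0.53), i.e. 0.7827·x = 112.8.
x ≈ 144.1165; the candidate's share is 240 − x ≈ 95.8835.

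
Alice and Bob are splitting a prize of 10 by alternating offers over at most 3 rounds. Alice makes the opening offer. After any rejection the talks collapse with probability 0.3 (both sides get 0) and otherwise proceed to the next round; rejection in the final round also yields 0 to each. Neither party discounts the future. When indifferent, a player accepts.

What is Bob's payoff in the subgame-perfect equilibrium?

2.1

By backward induction:
Round 3 (Alice proposes): Bob will accept anything ≥ 0, so Alice offers 0 and keeps 10.
Round 2 (Bob proposes): rejecting gives Alice an expected 0.7 × 10 = 7, so Bob offers 7, keeping 3.
Round 1 (Alice proposes): rejecting gives Bob an expected 0.7 × 3 = 2.1. Alice offers 2.1 and keeps 10 − 2.1 = 7.9.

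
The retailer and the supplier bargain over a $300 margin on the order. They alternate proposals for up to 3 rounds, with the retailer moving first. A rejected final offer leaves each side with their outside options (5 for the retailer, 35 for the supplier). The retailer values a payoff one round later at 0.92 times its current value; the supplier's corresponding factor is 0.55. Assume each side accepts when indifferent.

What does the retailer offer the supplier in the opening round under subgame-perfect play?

Round 3 (the retailer proposes): the supplier gets 35 if talks fail, so the retailer offers 35 and keeps 265.
Round 2 (the supplier proposes): the retailer can get 265 next round, worth 0.92 × 265 = 243.8 now; the supplier offers that and keeps 56.2.
Round 1 (the retailer proposes): the supplier can get 56.2 next round, worth 0.55 × 56.2 = 30.91 now, so the retailer offers 30.91, keeping 269.09.

30.91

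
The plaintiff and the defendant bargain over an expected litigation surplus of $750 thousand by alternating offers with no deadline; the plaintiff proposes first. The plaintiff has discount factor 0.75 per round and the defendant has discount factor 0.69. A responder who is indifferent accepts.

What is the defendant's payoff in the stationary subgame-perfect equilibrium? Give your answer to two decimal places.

268.13

In a stationary SPE each proposer offers the other exactly their discounted continuation value.
If the plaintiff keeps x when proposing and the defendant keeps y when proposing, then x = 750 − 0.69y and y = 750 − 0.75x.
Solving: x = 750(1 − 0.69) / (1 − 0.75·0.69) = 232.5 / 0.4825 ≈ 481.8653.
The defendant gets 750 − 481.8653 ≈ 268.1347.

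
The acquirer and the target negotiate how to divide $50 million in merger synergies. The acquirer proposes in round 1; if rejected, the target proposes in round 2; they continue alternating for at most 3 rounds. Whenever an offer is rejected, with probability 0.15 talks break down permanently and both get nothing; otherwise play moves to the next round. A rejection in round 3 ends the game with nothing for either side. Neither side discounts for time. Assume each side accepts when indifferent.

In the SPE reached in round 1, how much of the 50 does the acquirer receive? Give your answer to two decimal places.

By backward induction:
Round 3 (the acquirer proposes): rejection yields 0 for the target; the acquirer offers 0 and keeps 50.
Round 2 (the target proposes): rejecting gives the acquirer an expected 0.85 × 50 = 42.5, so the target offers 42.5, keeping 7.5.
Round 1 (the acquirer proposes): rejecting gives the target an expected 0.85 × 7.5 = 6.375; the acquirer offers that and keeps 43.625.

43.63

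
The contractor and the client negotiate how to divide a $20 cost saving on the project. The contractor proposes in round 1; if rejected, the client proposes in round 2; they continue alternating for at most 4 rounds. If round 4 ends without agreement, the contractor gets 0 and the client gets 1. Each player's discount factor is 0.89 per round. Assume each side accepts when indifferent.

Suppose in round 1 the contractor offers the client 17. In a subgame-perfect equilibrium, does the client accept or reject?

Round 4 (the client proposes): the contractor will accept anything ≥ 0, so the client offers 0 and keeps 20.
Round 3 (the contractor proposes): the client can get 20 next round, worth 0.89 × 20 = 17.8 now, so the contractor offers 17.8, keeping 2.2.
Round 2 (the client proposes): the contractor can get 2.2 next round, worth 0.89 × 2.2 = 1.958 now. The client offers 1.958 and keeps 20 − 1.958 = 18.042.
So by rejecting in round 1, the client gets 18.042 next round, worth 0.89 × 18.042 = 16.05738 now.
Offer 17 ≥ 16.05738, so the client accepts.

Accept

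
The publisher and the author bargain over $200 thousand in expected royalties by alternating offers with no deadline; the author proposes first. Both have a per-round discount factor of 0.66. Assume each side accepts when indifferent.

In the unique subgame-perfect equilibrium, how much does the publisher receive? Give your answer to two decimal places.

In a stationary SPE each proposer offers the other exactly their discounted continuation value.
If the author keeps x when proposing and the publisher keeps y when proposing, then x = 200 − 0.66y and y = 200 − 0.66x.
Solving: x = 200(1 − 0.66) / (1 − 0.66·0.66) = 68 / 0.5644 ≈ 120.4819.
The publisher gets 200 − 120.4819 ≈ 79.5181.

79.52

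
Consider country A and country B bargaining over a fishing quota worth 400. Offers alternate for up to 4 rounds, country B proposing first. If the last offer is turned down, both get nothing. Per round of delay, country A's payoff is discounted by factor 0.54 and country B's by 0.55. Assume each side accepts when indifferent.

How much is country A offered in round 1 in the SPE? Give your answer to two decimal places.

Round 4 (country A proposes): country B will accept anything ≥ 0, so country A offers 0 and keeps 400.
Round 3 (country B proposes): country A can get 400 next round, worth 0.54 × 400 = 216 now; country B offers that and keeps 184.
Round 2 (country A proposes): country B can get 184 next round, worth 0.55 × 184 = 101.2 now, so country A offers 101.2, keeping 298.8.
Round 1 (country B proposes): country A can get 298.8 next round, worth 0.54 × 298.8 = 161.352 now; country B offers that and keeps 238.648.

161.35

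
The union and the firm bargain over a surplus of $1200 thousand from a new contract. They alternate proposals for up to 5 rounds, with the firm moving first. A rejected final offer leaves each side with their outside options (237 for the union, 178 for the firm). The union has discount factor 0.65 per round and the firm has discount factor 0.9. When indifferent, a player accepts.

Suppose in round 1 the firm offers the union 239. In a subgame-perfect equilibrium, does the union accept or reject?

Round 5 (the firm proposes): the union gets 237 if talks fail, so the firm offers 237 and keeps 963.
Round 4 (the union proposes): the firm can get 963 next round, worth 0.9 × 963 = 866.7 now, so the union offers 866.7, keeping 333.3.
Round 3 (the firm proposes): the union can get 333.3 next round, worth 0.65 × 333.3 = 216.645 now, so the firm offers 216.645, keeping 983.355.
Round 2 (the union proposes): the firm can get 983.355 next round, worth 0.9 × 983.355 = 885.0195 now; the union offers that and keeps 314.9805.
So by rejecting in round 1, the union gets 314.9805 next round, worth 0.65 × 314.9805 = 204.737325 now.
Offer 239 ≥ 204.737325, so the union accepts.

Accept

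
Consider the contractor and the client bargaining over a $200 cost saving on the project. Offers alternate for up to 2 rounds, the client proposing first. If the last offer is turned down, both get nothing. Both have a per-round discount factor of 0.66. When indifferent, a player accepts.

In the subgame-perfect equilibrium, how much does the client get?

68

Round 2 (the contractor proposes): the client will accept anything ≥ 0, so the contractor offers 0 and keeps 200.
Round 1 (the client proposes): the contractor can get 200 next round, worth 0.66 × 200 = 132 now. The client offers 132 and keeps 200 − 132 = 68.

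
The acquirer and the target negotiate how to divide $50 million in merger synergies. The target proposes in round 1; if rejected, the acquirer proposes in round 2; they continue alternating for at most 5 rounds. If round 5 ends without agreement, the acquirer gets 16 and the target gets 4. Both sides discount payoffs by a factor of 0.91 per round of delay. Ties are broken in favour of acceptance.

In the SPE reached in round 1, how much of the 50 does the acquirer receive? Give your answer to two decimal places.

Round 5 (the target proposes): the acquirer gets 16 if talks fail, so the target offers 16 and keeps 34.
Round 4 (the acquirer proposes): the target can get 34 next round, worth 0.91 × 34 = 30.94 now; the acquirer offers that and keeps 19.06.
Round 3 (the target proposes): the acquirer can get 19.06 next round, worth 0.91 × 19.06 = 17.3446 now. The target offers 17.3446 and keeps 50 − 17.3446 = 32.6554.
Round 2 (the acquirer proposes): the target can get 32.6554 next round, worth 0.91 × 32.6554 = 29.716414 now. The acquirer offers 29.716414 and keeps 50 − 29.716414 = 20.283586.
Round 1 (the target proposes): the acquirer can get 20.283586 next round, worth 0.91 × 20.283586 = 18.45806326 now; the target offers that and keeps 31.54193674.

18.46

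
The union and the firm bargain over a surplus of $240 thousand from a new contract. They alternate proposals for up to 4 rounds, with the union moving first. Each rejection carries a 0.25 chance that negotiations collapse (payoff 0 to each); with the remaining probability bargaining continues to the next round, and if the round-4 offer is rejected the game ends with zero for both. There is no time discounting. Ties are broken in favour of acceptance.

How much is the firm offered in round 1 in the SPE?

Round 4 (the firm proposes): the union will accept anything ≥ 0, so the firm offers 0 and keeps 240.
Round 3 (the union proposes): rejecting gives the firm an expected 0.75 × 240 = 180; the union offers that and keeps 60.
Round 2 (the firm proposes): rejecting gives the union an expected 0.75 × 60 = 45; the firm offers that and keeps 195.
Round 1 (the union proposes): rejecting gives the firm an expected 0.75 × 195 = 146.25; the union offers that and keeps 93.75.

146.25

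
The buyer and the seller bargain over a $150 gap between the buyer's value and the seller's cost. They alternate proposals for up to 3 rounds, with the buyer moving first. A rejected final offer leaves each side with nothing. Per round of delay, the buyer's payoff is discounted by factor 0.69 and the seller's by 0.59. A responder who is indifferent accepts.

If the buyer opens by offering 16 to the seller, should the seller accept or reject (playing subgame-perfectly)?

Reject

Work out the seller's continuation value if the offer is rejected.
Round 3 (the buyer proposes): the seller will accept anything ≥ 0, so the buyer offers 0 and keeps 150.
Round 2 (the seller proposes): the buyer can get 150 next round, worth 0.69 × 150 = 103.5 now, so the seller offers 103.5, keeping 46.5.
So by rejecting in round 1, the seller gets 46.5 next round, worth 0.59 × 46.5 = 27.435 now.
Offer 16 < 27.435, so the seller rejects.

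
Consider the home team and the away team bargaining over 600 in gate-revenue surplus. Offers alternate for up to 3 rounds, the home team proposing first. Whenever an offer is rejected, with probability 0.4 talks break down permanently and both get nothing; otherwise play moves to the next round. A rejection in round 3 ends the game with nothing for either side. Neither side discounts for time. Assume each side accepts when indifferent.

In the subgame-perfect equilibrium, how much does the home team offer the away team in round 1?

144

Round 3 (the home team proposes): the away team will accept anything ≥ 0, so the home team offers 0 and keeps 600.
Round 2 (the away team proposes): rejecting gives the home team an expected 0.6 × 600 = 360. The away team offers 360 and keeps 600 − 360 = 240.
Round 1 (the home team proposes): rejecting gives the away team an expected 0.6 × 240 = 144; the home team offers that and keeps 456.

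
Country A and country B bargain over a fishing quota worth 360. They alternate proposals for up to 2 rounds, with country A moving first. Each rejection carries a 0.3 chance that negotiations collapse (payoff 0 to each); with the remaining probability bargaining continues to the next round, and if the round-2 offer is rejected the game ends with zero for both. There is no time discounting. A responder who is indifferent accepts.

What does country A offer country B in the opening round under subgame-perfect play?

By backward induction:
Round 2 (country B proposes): rejection yields 0 for country A; country B offers 0 and keeps 360.
Round 1 (country A proposes): rejecting gives country B an expected 0.7 × 360 = 252; country A offers that and keeps 108.

252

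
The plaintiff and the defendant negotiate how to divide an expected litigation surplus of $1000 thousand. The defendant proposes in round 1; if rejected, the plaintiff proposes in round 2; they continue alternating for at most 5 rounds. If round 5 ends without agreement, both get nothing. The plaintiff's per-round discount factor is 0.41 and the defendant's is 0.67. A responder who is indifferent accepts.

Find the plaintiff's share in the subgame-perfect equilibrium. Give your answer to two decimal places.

Round 5 (the defendant proposes): rejection yields 0 for the plaintiff; the defendant offers 0 and keeps 1000.
Round 4 (the plaintiff proposes): the defendant can get 1000 next round, worth 0.67 × 1000 = 670 now, so the plaintiff offers 670, keeping 330.
Round 3 (the defendant proposes): the plaintiff can get 330 next round, worth 0.41 × 330 = 135.3 now; the defendant offers that and keeps 864.7.
Round 2 (the plaintiff proposes): the defendant can get 864.7 next round, worth 0.67 × 864.7 = 579.349 now; the plaintiff offers that and keeps 420.651.
Round 1 (the defendant proposes): the plaintiff can get 420.651 next round, worth 0.41 × 420.651 = 172.46691 now. The defendant offers 172.46691 and keeps 1000 − 172.46691 = 827.53309.

172.47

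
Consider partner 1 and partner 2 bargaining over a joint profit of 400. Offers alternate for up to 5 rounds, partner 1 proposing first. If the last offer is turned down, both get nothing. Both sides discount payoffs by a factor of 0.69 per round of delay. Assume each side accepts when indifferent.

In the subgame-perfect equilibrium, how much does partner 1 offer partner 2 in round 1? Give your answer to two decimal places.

Work backward from the last round.
Round 5 (partner 1 proposes): partner 2 will accept anything ≥ 0, so partner 1 offers 0 and keeps 400.
Round 4 (partner 2 proposes): partner 1 can get 400 next round, worth 0.69 × 400 = 276 now. Partner 2 offers 276 and keeps 400 − 276 = 124.
Round 3 (partner 1 proposes): partner 2 can get 124 next round, worth 0.69 × 124 = 85.56 now; partner 1 offers that and keeps 314.44.
Round 2 (partner 2 proposes): partner 1 can get 314.44 next round, worth 0.69 × 314.44 = 216.9636 now; partner 2 offers that and keeps 183.0364.
Round 1 (partner 1 proposes): partner 2 can get 183.0364 next round, worth 0.69 × 183.0364 = 126.295116 now, so partner 1 offers 126.295116, keeping 273.704884.

126.30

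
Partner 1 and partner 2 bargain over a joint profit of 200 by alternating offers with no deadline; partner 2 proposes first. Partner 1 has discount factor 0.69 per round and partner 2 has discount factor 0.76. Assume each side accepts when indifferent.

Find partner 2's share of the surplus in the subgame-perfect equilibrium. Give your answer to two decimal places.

130.36

In a stationary SPE each proposer offers the other exactly their discounted continuation value.
If partner 2 keeps x when proposing and partner 1 keeps y when proposing, then x = 200 − 0.69y and y = 200 − 0.76x.
Solving: x = 200(1 − 0.69) / (1 − 0.76·0.69) = 62 / 0.4756 ≈ 130.3616.
Partner 1 gets 200 − 130.3616 ≈ 69.6384.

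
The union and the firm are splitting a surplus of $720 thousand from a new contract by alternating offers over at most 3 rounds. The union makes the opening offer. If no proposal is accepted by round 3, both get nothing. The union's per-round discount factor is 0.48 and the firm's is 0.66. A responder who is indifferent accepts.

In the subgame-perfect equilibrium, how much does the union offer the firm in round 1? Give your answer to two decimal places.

247.10

Round 3 (the union proposes): the firm will accept anything ≥ 0, so the union offers 0 and keeps 720.
Round 2 (the firm proposes): the union can get 720 next round, worth 0.48 × 720 = 345.6 now. The firm offers 345.6 and keeps 720 − 345.6 = 374.4.
Round 1 (the union proposes): the firm can get 374.4 next round, worth 0.66 × 374.4 = 247.104 now; the union offers that and keeps 472.896.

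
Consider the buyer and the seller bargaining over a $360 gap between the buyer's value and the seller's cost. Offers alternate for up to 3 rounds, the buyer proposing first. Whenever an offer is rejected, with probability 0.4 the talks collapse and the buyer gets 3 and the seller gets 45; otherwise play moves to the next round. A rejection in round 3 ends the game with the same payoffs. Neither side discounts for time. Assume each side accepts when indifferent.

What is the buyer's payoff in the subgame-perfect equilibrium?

240.12

By backward induction:
Round 3 (the buyer proposes): the seller gets 45 if talks fail, so the buyer offers 45 and keeps 315.
Round 2 (the seller proposes): rejecting gives the buyer an expected 0.6 × 315 + 0.4 × 3 = 190.2, so the seller offers 190.2, keeping 169.8.
Round 1 (the buyer proposes): rejecting gives the seller an expected 0.6 × 169.8 + 0.4 × 45 = 119.88. The buyer offers 119.88 and keeps 360 − 119.88 = 240.12.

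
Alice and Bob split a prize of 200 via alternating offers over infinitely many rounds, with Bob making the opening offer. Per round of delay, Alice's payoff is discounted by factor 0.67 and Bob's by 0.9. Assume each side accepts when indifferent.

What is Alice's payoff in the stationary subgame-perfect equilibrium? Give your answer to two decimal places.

When Bob proposes, Alice accepts any offer worth at least 0.67 times what Alice would get by proposing next round; and vice versa.
This gives x = 200 − 0.67y and y = 200 − 0.9x, where x and y are each side's share when it proposes.
Hence (1 − 0.67·0.9)x = 200(1 − 0.67), i.e. 0.397·x = 66.
x ≈ 166.2469; Alice's share is 200 − x ≈ 33.7531.

33.75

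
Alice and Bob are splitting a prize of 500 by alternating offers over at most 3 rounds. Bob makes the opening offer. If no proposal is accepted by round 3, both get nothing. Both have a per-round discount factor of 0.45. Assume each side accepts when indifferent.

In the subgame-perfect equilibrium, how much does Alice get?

123.75

By backward induction:
Round 3 (Bob proposes): Alice will accept anything ≥ 0, so Bob offers 0 and keeps 500.
Round 2 (Alice proposes): Bob can get 500 next round, worth 0.45 × 500 = 225 now. Alice offers 225 and keeps 500 − 225 = 275.
Round 1 (Bob proposes): Alice can get 275 next round, worth 0.45 × 275 = 123.75 now, so Bob offers 123.75, keeping 376.25.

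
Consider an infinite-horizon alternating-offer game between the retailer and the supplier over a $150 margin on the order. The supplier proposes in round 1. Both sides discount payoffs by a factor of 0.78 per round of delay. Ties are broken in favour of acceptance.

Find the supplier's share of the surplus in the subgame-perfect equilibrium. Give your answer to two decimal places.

In a stationary SPE each proposer offers the other exactly their discounted continuation value.
If the supplier keeps x when proposing and the retailer keeps y when proposing, then x = 150 − 0.78y and y = 150 − 0.78x.
Solving: x = 150(1 − 0.78) / (1 − 0.78·0.78) = 33 / 0.3916 ≈ 84.2697.
The retailer gets 150 − 84.2697 ≈ 65.7303.

84.27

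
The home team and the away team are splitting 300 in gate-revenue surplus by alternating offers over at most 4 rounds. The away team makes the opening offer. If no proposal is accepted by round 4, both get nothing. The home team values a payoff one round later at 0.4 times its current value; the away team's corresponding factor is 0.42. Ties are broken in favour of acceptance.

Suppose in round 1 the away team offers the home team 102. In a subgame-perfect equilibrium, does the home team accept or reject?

Accept

Round 4 (the home team proposes): the away team will accept anything ≥ 0, so the home team offers 0 and keeps 300.
Round 3 (the away team proposes): the home team can get 300 next round, worth 0.4 × 300 = 120 now, so the away team offers 120, keeping 180.
Round 2 (the home team proposes): the away team can get 180 next round, worth 0.42 × 180 = 75.6 now; the home team offers that and keeps 224.4.
So by rejecting in round 1, the home team gets 224.4 next round, worth 0.4 × 224.4 = 89.76 now.
Offer 102 ≥ 89.76, so the home team accepts.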